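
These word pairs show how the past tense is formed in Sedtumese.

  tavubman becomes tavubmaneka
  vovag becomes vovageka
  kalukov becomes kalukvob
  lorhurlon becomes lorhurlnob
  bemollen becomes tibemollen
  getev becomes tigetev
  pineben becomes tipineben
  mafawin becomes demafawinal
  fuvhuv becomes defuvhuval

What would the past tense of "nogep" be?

tinogep

tavubman and lorhurlon both end in -n yet inflect differently (tavubmaneka, lorhurlnob), so the final letter is not what conditions the rule; the last vowel is.
"nogep" has last vowel 'e'. The stems whose last vowel is 'e' (bemollen → tibemollen, getev → tigetev, pineben → tipineben) add the prefix ti-.
So nogep → tinogep.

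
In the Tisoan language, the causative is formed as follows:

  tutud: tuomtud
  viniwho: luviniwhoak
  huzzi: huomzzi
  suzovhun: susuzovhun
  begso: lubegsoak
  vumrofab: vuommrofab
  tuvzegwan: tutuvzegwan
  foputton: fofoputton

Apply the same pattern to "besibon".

bebesibon

begso and foputton both have last vowel 'o' yet inflect differently (lubegsoak, fofoputton), so the last vowel is not what conditions the rule; the final letter is.
"besibon" ends in -n. The stems ending in -n (suzovhun → susuzovhun, foputton → fofoputton, tuvzegwan → tutuvzegwan) repeat the first consonant+vowel as a prefix.
So besibon → bebesibon.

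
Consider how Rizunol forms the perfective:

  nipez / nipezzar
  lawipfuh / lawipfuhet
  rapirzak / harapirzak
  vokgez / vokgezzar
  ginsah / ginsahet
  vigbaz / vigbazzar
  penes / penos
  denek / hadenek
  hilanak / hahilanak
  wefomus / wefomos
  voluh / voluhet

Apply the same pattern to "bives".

"bives" ends in -s. The stems ending in -s (penes → penos, wefomus → wefomos) change the last vowel to 'o'.
The other patterns: stems ending in -k add the prefix ha-; stems ending in -z double the final consonant and add -ar; stems ending in -h add -et.
So bives → bivos.

bivos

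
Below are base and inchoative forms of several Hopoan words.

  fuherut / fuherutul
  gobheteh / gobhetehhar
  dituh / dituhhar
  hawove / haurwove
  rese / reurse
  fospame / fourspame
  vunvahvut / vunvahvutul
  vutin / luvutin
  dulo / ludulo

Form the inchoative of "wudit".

hawove and gobheteh both have last vowel 'e' yet inflect differently (haurwove, gobhetehhar), so the last vowel is not what conditions the rule; the final letter is.
"wudit" ends in -t. The stems ending in -t (vunvahvut → vunvahvutul, fuherut → fuherutul) add -ul.
So wudit → wuditul.

wuditul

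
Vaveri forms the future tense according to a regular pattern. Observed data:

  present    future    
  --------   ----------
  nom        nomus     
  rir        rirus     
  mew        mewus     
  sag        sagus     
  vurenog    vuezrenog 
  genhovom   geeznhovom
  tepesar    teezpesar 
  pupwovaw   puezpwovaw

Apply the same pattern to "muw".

sag and vurenog both end in -g yet inflect differently (sagus, vuezrenog), so the final letter is not what conditions the rule; the number of vowels is.
"muw" has 1 vowel. The stems with 1 vowel (nom → nomus, rir → rirus, mew → mewus) add -us.
So muw → muwus.

muwus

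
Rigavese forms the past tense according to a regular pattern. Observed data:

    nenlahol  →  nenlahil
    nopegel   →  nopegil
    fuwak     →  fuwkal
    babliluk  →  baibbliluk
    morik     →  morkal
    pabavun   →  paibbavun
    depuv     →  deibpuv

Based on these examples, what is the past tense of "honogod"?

honogid

"honogod" has last vowel 'o'. The one such stem in the data (nenlahol → nenlahil) changes the last vowel to 'i' (as does nopegel), so the same rule applies.
So honogod → honogid.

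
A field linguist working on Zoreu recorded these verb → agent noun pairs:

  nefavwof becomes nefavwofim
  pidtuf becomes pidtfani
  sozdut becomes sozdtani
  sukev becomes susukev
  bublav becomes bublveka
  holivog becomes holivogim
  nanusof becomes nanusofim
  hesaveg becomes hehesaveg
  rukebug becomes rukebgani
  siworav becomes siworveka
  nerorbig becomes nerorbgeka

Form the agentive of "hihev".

hihihev

pidtuf and nanusof both end in -f yet inflect differently (pidtfani, nanusofim), so the final letter is not what conditions the rule; the last vowel is.
"hihev" has last vowel 'e'. The stems whose last vowel is 'e' (hesaveg → hehesaveg, sukev → susukev) repeat the first consonant+vowel as a prefix.
So hihev → hihihev.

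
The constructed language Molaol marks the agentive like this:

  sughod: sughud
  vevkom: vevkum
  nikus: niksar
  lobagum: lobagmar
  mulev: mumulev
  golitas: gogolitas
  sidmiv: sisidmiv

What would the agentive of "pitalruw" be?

pitalrwar

"pitalruw" has last vowel 'u'. The stems whose last vowel is 'u' (nikus → niksar, lobagum → lobagmar) delete the last vowel and add -ar.
The other patterns: stems whose last vowel is 'o' change the last vowel to 'u'; stems whose last vowel is 'a', 'e' or 'i' repeat the first consonant+vowel as a prefix.
So pitalruw → pitalrwar.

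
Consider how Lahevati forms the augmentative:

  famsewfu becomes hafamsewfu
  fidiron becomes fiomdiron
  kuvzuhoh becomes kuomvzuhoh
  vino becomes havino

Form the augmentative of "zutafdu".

hazutafdu

vino and kuvzuhoh both have last vowel 'o' yet inflect differently (havino, kuomvzuhoh), so the last vowel is not what conditions the rule; whether the stem ends in a vowel or a consonant is.
"zutafdu" ends in a vowel. The stems ending in a vowel (famsewfu → hafamsewfu, vino → havino) add the prefix ha-.
The other pattern: stems ending in a consonant insert -om- after the first vowel.
So zutafdu → hazutafdu.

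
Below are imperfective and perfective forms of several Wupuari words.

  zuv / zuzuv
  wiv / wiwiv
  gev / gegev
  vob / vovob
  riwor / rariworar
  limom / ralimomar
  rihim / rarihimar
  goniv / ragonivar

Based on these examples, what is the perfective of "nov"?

zuv and goniv both end in -v yet inflect differently (zuzuv, ragonivar), so the final letter is not what conditions the rule; the number of vowels is.
"nov" has 1 vowel. The stems with 1 vowel (zuv → zuzuv, wiv → wiwiv, gev → gegev) repeat the first consonant+vowel as a prefix.
So nov → nonov.

nonov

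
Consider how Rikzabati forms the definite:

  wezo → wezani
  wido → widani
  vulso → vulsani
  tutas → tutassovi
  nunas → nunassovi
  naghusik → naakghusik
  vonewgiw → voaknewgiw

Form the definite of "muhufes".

muhufessovi

nunas and naghusik both begin with n- yet inflect differently (nunassovi, naakghusik), so the first letter is not what conditions the rule; the final letter is.
"muhufes" ends in -s. The stems ending in -s (tutas → tutassovi, nunas → nunassovi) double the final consonant and add -ovi.
So muhufes → muhufessovi.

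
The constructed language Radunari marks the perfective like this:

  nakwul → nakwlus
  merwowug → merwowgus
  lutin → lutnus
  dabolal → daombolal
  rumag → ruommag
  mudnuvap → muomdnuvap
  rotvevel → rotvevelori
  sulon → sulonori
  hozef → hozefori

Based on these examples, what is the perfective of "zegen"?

nakwul and dabolal both end in -l yet inflect differently (nakwlus, daombolal), so the final letter is not what conditions the rule; the last vowel is.
"zegen" has last vowel 'e'. The stems whose last vowel is 'e' (rotvevel → rotvevelori, hozef → hozefori) add -ori.
So zegen → zegenori.

zegenori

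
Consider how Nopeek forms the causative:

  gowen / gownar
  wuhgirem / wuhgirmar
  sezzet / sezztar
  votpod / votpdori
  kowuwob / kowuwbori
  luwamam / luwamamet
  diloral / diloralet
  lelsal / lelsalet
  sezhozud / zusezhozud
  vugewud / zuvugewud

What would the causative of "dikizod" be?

dikizdori

wuhgirem and luwamam both end in -m yet inflect differently (wuhgirmar, luwamamet), so the final letter is not what conditions the rule; the last vowel is.
"dikizod" has last vowel 'o'. The stems whose last vowel is 'o' (votpod → votpdori, kowuwob → kowuwbori) delete the last vowel and add -ori.
The other patterns: stems whose last vowel is 'e' delete the last vowel and add -ar; stems whose last vowel is 'a' add -et; stems whose last vowel is 'u' add the prefix zu-.
So dikizod → dikizdori.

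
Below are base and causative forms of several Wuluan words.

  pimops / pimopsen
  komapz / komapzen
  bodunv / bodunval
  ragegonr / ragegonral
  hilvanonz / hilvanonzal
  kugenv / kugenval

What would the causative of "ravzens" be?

"ravzens" has second-to-last letter 'n'. The stems whose second-to-last letter is 'n' (hilvanonz → hilvanonzal, kugenv → kugenval, bodunv → bodunval) add -al.
The other pattern: stems whose second-to-last letter is 'p' add -en.
So ravzens → ravzensal.

ravzensal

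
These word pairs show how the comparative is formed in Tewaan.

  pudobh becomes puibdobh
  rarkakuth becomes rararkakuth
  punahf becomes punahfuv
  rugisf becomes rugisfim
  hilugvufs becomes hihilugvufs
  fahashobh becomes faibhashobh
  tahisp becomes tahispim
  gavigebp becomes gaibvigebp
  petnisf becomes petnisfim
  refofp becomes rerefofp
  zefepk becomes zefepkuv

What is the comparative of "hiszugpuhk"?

punahf and rugisf both end in -f yet inflect differently (punahfuv, rugisfim), so the final letter is not what conditions the rule; the second-to-last letter is.
"hiszugpuhk" has second-to-last letter 'h'. The one such stem in the data (punahf → punahfuv) adds -uv, so the same rule applies.
So hiszugpuhk → hiszugpuhkuv.

hiszugpuhkuv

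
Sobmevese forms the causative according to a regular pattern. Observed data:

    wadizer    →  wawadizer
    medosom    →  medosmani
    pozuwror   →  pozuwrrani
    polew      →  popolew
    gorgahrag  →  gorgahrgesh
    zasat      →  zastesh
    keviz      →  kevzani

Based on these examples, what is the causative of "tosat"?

wadizer and pozuwror both end in -r yet inflect differently (wawadizer, pozuwrrani), so the final letter is not what conditions the rule; the last vowel is.
"tosat" has last vowel 'a'. The stems whose last vowel is 'a' (zasat → zastesh, gorgahrag → gorgahrgesh) delete the last vowel and add -esh.
The other patterns: stems whose last vowel is 'e' repeat the first consonant+vowel as a prefix; stems whose last vowel is 'i' or 'o' delete the last vowel and add -ani.
So tosat → tostesh.

tostesh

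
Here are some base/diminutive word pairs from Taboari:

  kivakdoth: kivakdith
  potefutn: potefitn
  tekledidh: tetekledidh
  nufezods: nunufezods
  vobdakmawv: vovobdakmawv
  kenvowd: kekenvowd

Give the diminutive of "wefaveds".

tekledidh and kivakdoth both end in -h yet inflect differently (tetekledidh, kivakdith), so the final letter is not what conditions the rule; the second-to-last letter is.
"wefaveds" has second-to-last letter 'd'. The stems whose second-to-last letter is 'd' (tekledidh → tetekledidh, nufezods → nunufezods) repeat the first consonant+vowel as a prefix.
So wefaveds → wewefaveds.

wewefaveds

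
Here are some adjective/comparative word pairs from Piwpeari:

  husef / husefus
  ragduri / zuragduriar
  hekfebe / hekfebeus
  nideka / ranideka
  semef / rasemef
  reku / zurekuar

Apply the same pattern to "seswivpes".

husef and semef both end in -f yet inflect differently (husefus, rasemef), so the final letter is not what conditions the rule; the first letter is.
"seswivpes" begins with s-. The one such stem in the data (semef → rasemef) adds the prefix ra-, so the same rule applies.
So seswivpes → raseswivpes.

raseswivpes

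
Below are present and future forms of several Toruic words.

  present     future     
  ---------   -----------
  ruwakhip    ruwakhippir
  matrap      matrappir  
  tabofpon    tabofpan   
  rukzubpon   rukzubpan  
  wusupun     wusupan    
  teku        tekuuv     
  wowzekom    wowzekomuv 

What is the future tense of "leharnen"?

leharnan

wusupun and teku both have last vowel 'u' yet inflect differently (wusupan, tekuuv), so the last vowel is not what conditions the rule; the final letter is.
"leharnen" ends in -n. The stems ending in -n (tabofpon → tabofpan, rukzubpon → rukzubpan, wusupun → wusupan) change the last vowel to 'a'.
The other patterns: stems ending in -p double the final consonant and add -ir; stems ending in -m or -u add -uv.
So leharnen → leharnan.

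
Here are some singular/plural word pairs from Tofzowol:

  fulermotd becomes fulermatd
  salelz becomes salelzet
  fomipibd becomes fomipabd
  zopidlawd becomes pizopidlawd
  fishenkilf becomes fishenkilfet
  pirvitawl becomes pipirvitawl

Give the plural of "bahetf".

"bahetf" has second-to-last letter 't'. The one such stem in the data (fulermotd → fulermatd) changes the last vowel to 'a' (as does fomipibd), so the same rule applies.
The other patterns: stems whose second-to-last letter is 'w' add the prefix pi-; stems whose second-to-last letter is 'l' add -et.
So bahetf → bahatf.

bahatf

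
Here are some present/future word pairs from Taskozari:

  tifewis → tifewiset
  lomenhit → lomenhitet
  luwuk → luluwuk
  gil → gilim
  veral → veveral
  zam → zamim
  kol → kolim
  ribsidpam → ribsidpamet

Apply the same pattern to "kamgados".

kol and veral both end in -l yet inflect differently (kolim, veveral), so the final letter is not what conditions the rule; the number of vowels is.
"kamgados" has 3 vowels. The stems with 3 vowels (ribsidpam → ribsidpamet, tifewis → tifewiset, lomenhit → lomenhitet) add -et.
So kamgados → kamgadoset.

kamgadoset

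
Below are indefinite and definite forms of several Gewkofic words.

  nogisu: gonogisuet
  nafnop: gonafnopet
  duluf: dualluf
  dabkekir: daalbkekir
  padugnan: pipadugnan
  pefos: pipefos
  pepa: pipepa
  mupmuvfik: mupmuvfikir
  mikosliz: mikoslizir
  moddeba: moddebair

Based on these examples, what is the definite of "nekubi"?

gonekubiet

pepa and moddeba both end in -a yet inflect differently (pipepa, moddebair), so the final letter is not what conditions the rule; the first letter is.
"nekubi" begins with n-. The stems beginning with n- (nogisu → gonogisuet, nafnop → gonafnopet) add go- … -et around the stem.
So nekubi → gonekubiet.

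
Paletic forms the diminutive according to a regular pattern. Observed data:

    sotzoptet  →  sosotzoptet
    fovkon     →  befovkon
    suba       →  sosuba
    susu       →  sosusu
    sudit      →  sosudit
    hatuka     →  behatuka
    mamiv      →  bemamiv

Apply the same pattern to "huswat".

suba and hatuka both end in -a yet inflect differently (sosuba, behatuka), so the final letter is not what conditions the rule; the first letter is.
"huswat" begins with h-. The one such stem in the data (hatuka → behatuka) adds the prefix be-, so the same rule applies.
The other pattern: stems beginning with s- add the prefix so-.
So huswat → behuswat.

behuswat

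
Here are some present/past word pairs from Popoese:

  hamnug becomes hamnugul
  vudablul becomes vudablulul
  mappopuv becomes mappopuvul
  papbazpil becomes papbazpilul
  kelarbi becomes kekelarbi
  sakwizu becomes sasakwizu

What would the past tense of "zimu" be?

papbazpil and kelarbi both have last vowel 'i' yet inflect differently (papbazpilul, kekelarbi), so the last vowel is not what conditions the rule; whether the stem ends in a vowel or a consonant is.
"zimu" ends in a vowel. The stems ending in a vowel (kelarbi → kekelarbi, sakwizu → sasakwizu) repeat the first consonant+vowel as a prefix.
So zimu → zizimu.

zizimu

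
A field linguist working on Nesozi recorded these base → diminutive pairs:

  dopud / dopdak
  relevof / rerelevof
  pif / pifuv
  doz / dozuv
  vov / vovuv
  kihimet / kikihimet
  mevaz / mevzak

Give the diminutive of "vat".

doz and mevaz both end in -z yet inflect differently (dozuv, mevzak), so the final letter is not what conditions the rule; the number of vowels is.
"vat" has 1 vowel. The stems with 1 vowel (vov → vovuv, pif → pifuv, doz → dozuv) add -uv.
So vat → vatuv.

vatuv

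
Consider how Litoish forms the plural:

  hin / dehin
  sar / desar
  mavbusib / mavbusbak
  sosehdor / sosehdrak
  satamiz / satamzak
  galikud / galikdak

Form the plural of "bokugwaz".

bokugwzak

"bokugwaz" has 3 vowels. The stems with 3 vowels (mavbusib → mavbusbak, sosehdor → sosehdrak, satamiz → satamzak) delete the last vowel and add -ak.
So bokugwaz → bokugwzak.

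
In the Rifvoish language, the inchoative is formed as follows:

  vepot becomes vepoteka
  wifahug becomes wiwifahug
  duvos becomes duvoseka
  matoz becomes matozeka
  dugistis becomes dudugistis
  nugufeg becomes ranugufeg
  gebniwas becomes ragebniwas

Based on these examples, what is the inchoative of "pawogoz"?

gebniwas and duvos both end in -s yet inflect differently (ragebniwas, duvoseka), so the final letter is not what conditions the rule; the last vowel is.
"pawogoz" has last vowel 'o'. The stems whose last vowel is 'o' (duvos → duvoseka, matoz → matozeka, vepot → vepoteka) add -eka.
The other patterns: stems whose last vowel is 'a' or 'e' add the prefix ra-; stems whose last vowel is 'i' or 'u' repeat the first consonant+vowel as a prefix.
So pawogoz → pawogozeka.

pawogozeka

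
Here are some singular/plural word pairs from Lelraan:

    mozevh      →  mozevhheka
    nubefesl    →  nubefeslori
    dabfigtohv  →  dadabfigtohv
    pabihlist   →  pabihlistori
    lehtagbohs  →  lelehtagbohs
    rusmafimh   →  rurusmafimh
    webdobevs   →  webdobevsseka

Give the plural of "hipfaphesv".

webdobevs and lehtagbohs both end in -s yet inflect differently (webdobevsseka, lelehtagbohs), so the final letter is not what conditions the rule; the second-to-last letter is.
"hipfaphesv" has second-to-last letter 's'. The stems whose second-to-last letter is 's' (pabihlist → pabihlistori, nubefesl → nubefeslori) add -ori.
The other patterns: stems whose second-to-last letter is 'v' double the final consonant and add -eka; stems whose second-to-last letter is 'h' or 'm' repeat the first consonant+vowel as a prefix.
So hipfaphesv → hipfaphesvori.

hipfaphesvori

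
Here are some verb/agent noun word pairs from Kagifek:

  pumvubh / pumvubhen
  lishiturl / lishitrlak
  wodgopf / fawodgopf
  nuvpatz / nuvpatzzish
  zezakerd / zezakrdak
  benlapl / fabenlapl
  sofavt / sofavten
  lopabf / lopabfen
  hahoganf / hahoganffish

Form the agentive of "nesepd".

"nesepd" has second-to-last letter 'p'. The stems whose second-to-last letter is 'p' (benlapl → fabenlapl, wodgopf → fawodgopf) add the prefix fa-.
So nesepd → fanesepd.

fanesepd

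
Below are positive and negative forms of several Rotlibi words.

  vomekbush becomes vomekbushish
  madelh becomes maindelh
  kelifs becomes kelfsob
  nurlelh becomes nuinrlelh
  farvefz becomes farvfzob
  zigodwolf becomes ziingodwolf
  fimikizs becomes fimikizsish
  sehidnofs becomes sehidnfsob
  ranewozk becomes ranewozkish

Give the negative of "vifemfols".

"vifemfols" has second-to-last letter 'l'. The stems whose second-to-last letter is 'l' (zigodwolf → ziingodwolf, nurlelh → nuinrlelh, madelh → maindelh) insert -in- after the first vowel.
So vifemfols → viinfemfols.

viinfemfols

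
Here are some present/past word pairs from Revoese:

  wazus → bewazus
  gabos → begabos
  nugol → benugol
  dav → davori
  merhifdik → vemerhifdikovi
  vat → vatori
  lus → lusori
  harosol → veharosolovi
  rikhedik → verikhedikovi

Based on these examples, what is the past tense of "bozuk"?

bebozuk

lus and gabos both end in -s yet inflect differently (lusori, begabos), so the final letter is not what conditions the rule; the number of vowels is.
"bozuk" has 2 vowels. The stems with 2 vowels (nugol → benugol, gabos → begabos, wazus → bewazus) add the prefix be-.
So bozuk → bebozuk.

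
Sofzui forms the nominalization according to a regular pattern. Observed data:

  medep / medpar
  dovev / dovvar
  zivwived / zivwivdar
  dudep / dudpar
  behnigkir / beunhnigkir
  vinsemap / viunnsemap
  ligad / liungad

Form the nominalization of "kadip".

kaundip

medep and vinsemap both end in -p yet inflect differently (medpar, viunnsemap), so the final letter is not what conditions the rule; the last vowel is.
"kadip" has last vowel 'i'. The one such stem in the data (behnigkir → beunhnigkir) inserts -un- after the first vowel (as do vinsemap, ligad), so the same rule applies.
The other pattern: stems whose last vowel is 'e' delete the last vowel and add -ar.
So kadip → kaundip.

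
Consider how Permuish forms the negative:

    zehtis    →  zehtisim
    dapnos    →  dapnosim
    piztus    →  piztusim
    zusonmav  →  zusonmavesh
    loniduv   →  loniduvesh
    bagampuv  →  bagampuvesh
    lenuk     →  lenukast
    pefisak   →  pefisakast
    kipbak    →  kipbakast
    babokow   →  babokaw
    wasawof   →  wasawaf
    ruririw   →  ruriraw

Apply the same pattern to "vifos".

piztus and loniduv both have last vowel 'u' yet inflect differently (piztusim, loniduvesh), so the last vowel is not what conditions the rule; the final letter is.
"vifos" ends in -s. The stems ending in -s (zehtis → zehtisim, dapnos → dapnosim, piztus → piztusim) add -im.
The other patterns: stems ending in -v add -esh; stems ending in -k add -ast; stems ending in -f or -w change the last vowel to 'a'.
So vifos → vifosim.

vifosim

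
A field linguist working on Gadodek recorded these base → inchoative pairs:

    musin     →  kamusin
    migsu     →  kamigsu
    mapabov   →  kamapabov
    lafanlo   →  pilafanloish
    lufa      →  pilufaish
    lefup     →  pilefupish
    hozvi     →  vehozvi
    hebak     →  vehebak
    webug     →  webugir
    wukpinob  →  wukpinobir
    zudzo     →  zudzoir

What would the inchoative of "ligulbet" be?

"ligulbet" begins with l-. The stems beginning with l- (lafanlo → pilafanloish, lufa → pilufaish, lefup → pilefupish) add pi- … -ish around the stem.
So ligulbet → piligulbetish.

piligulbetish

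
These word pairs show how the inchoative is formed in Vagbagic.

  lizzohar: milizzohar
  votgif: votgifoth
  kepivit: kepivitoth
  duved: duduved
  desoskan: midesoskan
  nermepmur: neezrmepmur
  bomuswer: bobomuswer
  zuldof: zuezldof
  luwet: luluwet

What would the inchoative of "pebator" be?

bomuswer and lizzohar both end in -r yet inflect differently (bobomuswer, milizzohar), so the final letter is not what conditions the rule; the last vowel is.
"pebator" has last vowel 'o'. The one such stem in the data (zuldof → zuezldof) inserts -ez- after the first vowel (as does nermepmur), so the same rule applies.
So pebator → peezbator.

peezbator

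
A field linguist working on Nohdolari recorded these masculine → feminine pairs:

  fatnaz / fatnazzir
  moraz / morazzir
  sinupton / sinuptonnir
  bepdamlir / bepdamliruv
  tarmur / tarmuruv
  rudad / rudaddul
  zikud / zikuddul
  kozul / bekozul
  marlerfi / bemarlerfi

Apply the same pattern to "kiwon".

fatnaz and rudad both have last vowel 'a' yet inflect differently (fatnazzir, rudaddul), so the last vowel is not what conditions the rule; the final letter is.
"kiwon" ends in -n. The one such stem in the data (sinupton → sinuptonnir) doubles the final consonant and adds -ir (as do fatnaz, moraz), so the same rule applies.
The other patterns: stems ending in -r add -uv; stems ending in -d double the final consonant and add -ul; stems ending in -i or -l add the prefix be-.
So kiwon → kiwonnir.

kiwonnir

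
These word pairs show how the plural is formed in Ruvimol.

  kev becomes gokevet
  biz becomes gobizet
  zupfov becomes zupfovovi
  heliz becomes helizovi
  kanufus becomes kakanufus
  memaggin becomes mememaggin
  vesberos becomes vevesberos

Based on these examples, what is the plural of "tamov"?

kev and zupfov both end in -v yet inflect differently (gokevet, zupfovovi), so the final letter is not what conditions the rule; the number of vowels is.
"tamov" has 2 vowels. The stems with 2 vowels (zupfov → zupfovovi, heliz → helizovi) add -ovi.
So tamov → tamovovi.

tamovovi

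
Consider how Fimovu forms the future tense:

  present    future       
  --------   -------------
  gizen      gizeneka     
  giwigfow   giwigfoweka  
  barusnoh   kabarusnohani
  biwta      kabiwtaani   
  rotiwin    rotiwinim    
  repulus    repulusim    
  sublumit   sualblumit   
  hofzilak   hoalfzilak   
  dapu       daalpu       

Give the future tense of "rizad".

gizen and rotiwin both end in -n yet inflect differently (gizeneka, rotiwinim), so the final letter is not what conditions the rule; the first letter is.
"rizad" begins with r-. The stems beginning with r- (rotiwin → rotiwinim, repulus → repulusim) add -im.
The other patterns: stems beginning with g- add -eka; stems beginning with b- add ka- … -ani around the stem; stems beginning with d-, h- or s- insert -al- after the first vowel.
So rizad → rizadim.

rizadim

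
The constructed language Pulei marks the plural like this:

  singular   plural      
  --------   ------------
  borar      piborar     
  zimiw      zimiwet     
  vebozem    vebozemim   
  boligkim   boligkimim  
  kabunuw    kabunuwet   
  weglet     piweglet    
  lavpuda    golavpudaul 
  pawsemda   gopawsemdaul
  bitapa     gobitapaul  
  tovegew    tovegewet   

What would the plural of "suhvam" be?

vebozem and tovegew both have last vowel 'e' yet inflect differently (vebozemim, tovegewet), so the last vowel is not what conditions the rule; the final letter is.
"suhvam" ends in -m. The stems ending in -m (boligkim → boligkimim, vebozem → vebozemim) add -im.
The other patterns: stems ending in -a add go- … -ul around the stem; stems ending in -w add -et; stems ending in -r or -t add the prefix pi-.
So suhvam → suhvamim.

suhvamim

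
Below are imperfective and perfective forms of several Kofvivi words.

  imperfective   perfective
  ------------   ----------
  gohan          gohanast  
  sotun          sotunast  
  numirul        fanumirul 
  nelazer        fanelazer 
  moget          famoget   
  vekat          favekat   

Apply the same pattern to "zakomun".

zakomunast

sotun and numirul both have last vowel 'u' yet inflect differently (sotunast, fanumirul), so the last vowel is not what conditions the rule; the final letter is.
"zakomun" ends in -n. The stems ending in -n (gohan → gohanast, sotun → sotunast) add -ast.
The other pattern: stems ending in -l, -r or -t add the prefix fa-.
So zakomun → zakomunast.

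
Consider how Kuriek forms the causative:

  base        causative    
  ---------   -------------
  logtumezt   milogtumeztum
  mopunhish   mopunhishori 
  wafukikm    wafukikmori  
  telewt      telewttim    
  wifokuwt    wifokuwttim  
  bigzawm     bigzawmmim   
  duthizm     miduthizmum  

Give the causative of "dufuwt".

logtumezt and wifokuwt both end in -t yet inflect differently (milogtumeztum, wifokuwttim), so the final letter is not what conditions the rule; the second-to-last letter is.
"dufuwt" has second-to-last letter 'w'. The stems whose second-to-last letter is 'w' (wifokuwt → wifokuwttim, telewt → telewttim, bigzawm → bigzawmmim) double the final consonant and add -im.
So dufuwt → dufuwttim.

dufuwttim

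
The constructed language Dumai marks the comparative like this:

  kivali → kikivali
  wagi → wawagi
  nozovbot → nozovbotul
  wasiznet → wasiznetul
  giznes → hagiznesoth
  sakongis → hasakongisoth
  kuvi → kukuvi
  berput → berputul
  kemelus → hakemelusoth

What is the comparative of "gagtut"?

kivali and sakongis both have last vowel 'i' yet inflect differently (kikivali, hasakongisoth), so the last vowel is not what conditions the rule; the final letter is.
"gagtut" ends in -t. The stems ending in -t (nozovbot → nozovbotul, berput → berputul, wasiznet → wasiznetul) add -ul.
The other patterns: stems ending in -i repeat the first consonant+vowel as a prefix; stems ending in -s add ha- … -oth around the stem.
So gagtut → gagtutul.

gagtutul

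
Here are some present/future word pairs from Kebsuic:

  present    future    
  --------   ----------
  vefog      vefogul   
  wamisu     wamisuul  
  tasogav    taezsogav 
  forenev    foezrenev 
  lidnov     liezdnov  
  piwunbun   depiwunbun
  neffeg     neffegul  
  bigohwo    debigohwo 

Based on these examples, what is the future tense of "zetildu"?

lidnov and bigohwo both have last vowel 'o' yet inflect differently (liezdnov, debigohwo), so the last vowel is not what conditions the rule; the final letter is.
"zetildu" ends in -u. The one such stem in the data (wamisu → wamisuul) adds -ul, so the same rule applies.
So zetildu → zetilduul.

zetilduul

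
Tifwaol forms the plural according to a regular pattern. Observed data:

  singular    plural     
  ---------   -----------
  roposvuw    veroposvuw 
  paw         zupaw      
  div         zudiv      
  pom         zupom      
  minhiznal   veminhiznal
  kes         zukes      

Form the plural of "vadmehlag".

vevadmehlag

"vadmehlag" has 3 vowels. The stems with 3 vowels (minhiznal → veminhiznal, roposvuw → veroposvuw) add the prefix ve-.
The other pattern: stems with 1 vowel add the prefix zu-.
So vadmehlag → vevadmehlag.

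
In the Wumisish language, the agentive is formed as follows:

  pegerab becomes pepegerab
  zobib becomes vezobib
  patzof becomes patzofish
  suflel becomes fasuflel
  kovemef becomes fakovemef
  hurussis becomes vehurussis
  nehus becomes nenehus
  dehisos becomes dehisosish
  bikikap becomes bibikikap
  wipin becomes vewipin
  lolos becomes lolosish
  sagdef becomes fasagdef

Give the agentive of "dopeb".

hurussis and dehisos both end in -s yet inflect differently (vehurussis, dehisosish), so the final letter is not what conditions the rule; the last vowel is.
"dopeb" has last vowel 'e'. The stems whose last vowel is 'e' (kovemef → fakovemef, sagdef → fasagdef, suflel → fasuflel) add the prefix fa-.
The other patterns: stems whose last vowel is 'i' add the prefix ve-; stems whose last vowel is 'o' add -ish; stems whose last vowel is 'a' or 'u' repeat the first consonant+vowel as a prefix.
So dopeb → fadopeb.

fadopeb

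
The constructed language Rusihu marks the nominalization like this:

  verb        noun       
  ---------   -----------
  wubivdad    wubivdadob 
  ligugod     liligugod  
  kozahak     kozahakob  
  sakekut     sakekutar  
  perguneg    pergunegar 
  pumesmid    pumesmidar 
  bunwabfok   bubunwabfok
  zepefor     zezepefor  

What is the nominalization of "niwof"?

niniwof

bunwabfok and kozahak both end in -k yet inflect differently (bubunwabfok, kozahakob), so the final letter is not what conditions the rule; the last vowel is.
"niwof" has last vowel 'o'. The stems whose last vowel is 'o' (ligugod → liligugod, bunwabfok → bubunwabfok, zepefor → zezepefor) repeat the first consonant+vowel as a prefix.
So niwof → niniwof.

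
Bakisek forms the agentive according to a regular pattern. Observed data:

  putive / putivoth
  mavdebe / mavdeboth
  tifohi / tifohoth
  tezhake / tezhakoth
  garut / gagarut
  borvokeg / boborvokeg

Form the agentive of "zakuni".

putive and borvokeg both have last vowel 'e' yet inflect differently (putivoth, boborvokeg), so the last vowel is not what conditions the rule; whether the stem ends in a vowel or a consonant is.
"zakuni" ends in a vowel. The stems ending in a vowel (putive → putivoth, tezhake → tezhakoth, tifohi → tifohoth) drop the final letter and add -oth.
The other pattern: stems ending in a consonant repeat the first consonant+vowel as a prefix.
So zakuni → zakunoth.

zakunoth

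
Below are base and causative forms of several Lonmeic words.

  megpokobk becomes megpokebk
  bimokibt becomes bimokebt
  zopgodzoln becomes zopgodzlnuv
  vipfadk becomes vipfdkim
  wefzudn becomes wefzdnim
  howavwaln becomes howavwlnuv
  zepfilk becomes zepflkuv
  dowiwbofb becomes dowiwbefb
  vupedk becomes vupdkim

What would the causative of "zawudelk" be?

zawudlkuv

"zawudelk" has second-to-last letter 'l'. The stems whose second-to-last letter is 'l' (zopgodzoln → zopgodzlnuv, zepfilk → zepflkuv, howavwaln → howavwlnuv) delete the last vowel and add -uv.
The other patterns: stems whose second-to-last letter is 'd' delete the last vowel and add -im; stems whose second-to-last letter is 'b' or 'f' change the last vowel to 'e'.
So zawudelk → zawudlkuv.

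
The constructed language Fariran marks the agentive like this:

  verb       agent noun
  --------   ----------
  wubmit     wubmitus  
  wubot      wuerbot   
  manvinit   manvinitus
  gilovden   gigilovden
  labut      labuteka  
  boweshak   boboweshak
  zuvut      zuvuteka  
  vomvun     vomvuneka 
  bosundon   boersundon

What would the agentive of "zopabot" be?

zoerpabot

wubot and zuvut both end in -t yet inflect differently (wuerbot, zuvuteka), so the final letter is not what conditions the rule; the last vowel is.
"zopabot" has last vowel 'o'. The stems whose last vowel is 'o' (bosundon → boersundon, wubot → wuerbot) insert -er- after the first vowel.
So zopabot → zoerpabot.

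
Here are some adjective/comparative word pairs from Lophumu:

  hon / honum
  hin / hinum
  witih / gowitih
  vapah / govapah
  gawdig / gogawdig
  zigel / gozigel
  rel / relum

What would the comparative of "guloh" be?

zigel and rel both end in -l yet inflect differently (gozigel, relum), so the final letter is not what conditions the rule; the number of vowels is.
"guloh" has 2 vowels. The stems with 2 vowels (gawdig → gogawdig, vapah → govapah, witih → gowitih) add the prefix go-.
The other pattern: stems with 1 vowel add -um.
So guloh → goguloh.

goguloh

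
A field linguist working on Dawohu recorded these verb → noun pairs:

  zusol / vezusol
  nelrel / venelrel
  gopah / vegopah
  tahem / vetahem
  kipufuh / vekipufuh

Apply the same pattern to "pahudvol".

vepahudvol

Every pair shown (zusol → vezusol, nelrel → venelrel, gopah → vegopah, …) follows the same rule: add the prefix ve-.
So pahudvol → vepahudvol.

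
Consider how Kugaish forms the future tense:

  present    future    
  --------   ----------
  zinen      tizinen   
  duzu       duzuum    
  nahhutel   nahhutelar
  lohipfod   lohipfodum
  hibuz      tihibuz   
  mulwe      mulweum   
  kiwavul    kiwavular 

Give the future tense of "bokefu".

"bokefu" ends in -u. The one such stem in the data (duzu → duzuum) adds -um, so the same rule applies.
So bokefu → bokefuum.

bokefuum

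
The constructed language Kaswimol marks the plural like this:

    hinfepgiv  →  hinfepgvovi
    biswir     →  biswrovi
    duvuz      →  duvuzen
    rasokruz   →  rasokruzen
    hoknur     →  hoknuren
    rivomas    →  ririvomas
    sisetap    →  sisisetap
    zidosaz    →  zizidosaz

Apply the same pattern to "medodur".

biswir and hoknur both end in -r yet inflect differently (biswrovi, hoknuren), so the final letter is not what conditions the rule; the last vowel is.
"medodur" has last vowel 'u'. The stems whose last vowel is 'u' (duvuz → duvuzen, rasokruz → rasokruzen, hoknur → hoknuren) add -en.
So medodur → medoduren.

medoduren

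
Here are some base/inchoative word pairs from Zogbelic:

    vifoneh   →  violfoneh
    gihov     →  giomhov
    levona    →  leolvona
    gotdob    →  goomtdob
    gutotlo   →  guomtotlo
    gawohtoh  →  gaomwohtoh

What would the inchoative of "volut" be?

voollut

gawohtoh and vifoneh both end in -h yet inflect differently (gaomwohtoh, violfoneh), so the final letter is not what conditions the rule; the first letter is.
"volut" begins with v-. The one such stem in the data (vifoneh → violfoneh) inserts -ol- after the first vowel (as does levona), so the same rule applies.
The other pattern: stems beginning with g- insert -om- after the first vowel.
So volut → voollut.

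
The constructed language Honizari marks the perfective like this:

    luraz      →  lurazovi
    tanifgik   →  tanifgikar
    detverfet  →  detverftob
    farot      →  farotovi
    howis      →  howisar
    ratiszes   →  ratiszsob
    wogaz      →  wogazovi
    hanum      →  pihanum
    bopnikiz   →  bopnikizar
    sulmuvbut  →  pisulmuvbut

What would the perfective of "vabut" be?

pivabut

ratiszes and howis both end in -s yet inflect differently (ratiszsob, howisar), so the final letter is not what conditions the rule; the last vowel is.
"vabut" has last vowel 'u'. The stems whose last vowel is 'u' (sulmuvbut → pisulmuvbut, hanum → pihanum) add the prefix pi-.
The other patterns: stems whose last vowel is 'e' delete the last vowel and add -ob; stems whose last vowel is 'i' add -ar; stems whose last vowel is 'a' or 'o' add -ovi.
So vabut → pivabut.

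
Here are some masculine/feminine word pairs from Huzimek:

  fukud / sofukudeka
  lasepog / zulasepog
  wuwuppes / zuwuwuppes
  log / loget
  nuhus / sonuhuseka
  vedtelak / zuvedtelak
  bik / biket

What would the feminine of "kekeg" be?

sokekegeka

nuhus and wuwuppes both end in -s yet inflect differently (sonuhuseka, zuwuwuppes), so the final letter is not what conditions the rule; the number of vowels is.
"kekeg" has 2 vowels. The stems with 2 vowels (fukud → sofukudeka, nuhus → sonuhuseka) add so- … -eka around the stem.
So kekeg → sokekegeka.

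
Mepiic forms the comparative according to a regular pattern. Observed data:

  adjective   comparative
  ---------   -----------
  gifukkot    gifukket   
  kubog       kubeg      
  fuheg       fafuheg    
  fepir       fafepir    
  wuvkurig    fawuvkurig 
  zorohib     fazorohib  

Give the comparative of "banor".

baner

kubog and fuheg both end in -g yet inflect differently (kubeg, fafuheg), so the final letter is not what conditions the rule; the last vowel is.
"banor" has last vowel 'o'. The stems whose last vowel is 'o' (gifukkot → gifukket, kubog → kubeg) change the last vowel to 'e'.
The other pattern: stems whose last vowel is 'e' or 'i' add the prefix fa-.
So banor → baner.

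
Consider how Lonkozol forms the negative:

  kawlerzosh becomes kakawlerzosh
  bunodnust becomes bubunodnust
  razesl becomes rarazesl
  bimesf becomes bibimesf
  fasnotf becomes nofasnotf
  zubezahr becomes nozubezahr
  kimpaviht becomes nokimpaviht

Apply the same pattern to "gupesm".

gugupesm

"gupesm" has second-to-last letter 's'. The stems whose second-to-last letter is 's' (kawlerzosh → kakawlerzosh, bunodnust → bubunodnust, razesl → rarazesl) repeat the first consonant+vowel as a prefix.
The other pattern: stems whose second-to-last letter is 'h' or 't' add the prefix no-.
So gupesm → gugupesm.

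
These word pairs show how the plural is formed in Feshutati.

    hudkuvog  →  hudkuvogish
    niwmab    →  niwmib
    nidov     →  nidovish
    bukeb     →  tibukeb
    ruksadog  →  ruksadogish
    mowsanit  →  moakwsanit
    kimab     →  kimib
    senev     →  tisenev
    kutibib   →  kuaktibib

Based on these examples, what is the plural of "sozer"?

niwmab and bukeb both end in -b yet inflect differently (niwmib, tibukeb), so the final letter is not what conditions the rule; the last vowel is.
"sozer" has last vowel 'e'. The stems whose last vowel is 'e' (senev → tisenev, bukeb → tibukeb) add the prefix ti-.
The other patterns: stems whose last vowel is 'a' change the last vowel to 'i'; stems whose last vowel is 'o' add -ish; stems whose last vowel is 'i' insert -ak- after the first vowel.
So sozer → tisozer.

tisozer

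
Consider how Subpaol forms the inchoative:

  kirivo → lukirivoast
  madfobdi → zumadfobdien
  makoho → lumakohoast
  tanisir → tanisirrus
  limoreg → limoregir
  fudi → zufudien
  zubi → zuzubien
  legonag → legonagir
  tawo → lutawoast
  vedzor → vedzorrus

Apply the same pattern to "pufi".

"pufi" ends in -i. The stems ending in -i (fudi → zufudien, madfobdi → zumadfobdien, zubi → zuzubien) add zu- … -en around the stem.
The other patterns: stems ending in -g add -ir; stems ending in -r double the final consonant and add -us; stems ending in -o add lu- … -ast around the stem.
So pufi → zupufien.

zupufien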